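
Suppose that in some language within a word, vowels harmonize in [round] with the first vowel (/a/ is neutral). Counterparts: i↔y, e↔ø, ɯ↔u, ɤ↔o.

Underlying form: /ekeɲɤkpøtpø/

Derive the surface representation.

[ekeɲɤkpetpe]

/ø/ harmonizes with /e/ ([-round]) → [e]
/ø/ harmonizes with /e/ ([-round]) → [e]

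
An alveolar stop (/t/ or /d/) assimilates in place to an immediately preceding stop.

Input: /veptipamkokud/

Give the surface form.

[veppipamkokud]

/t/ after /p/ (labial) → [p]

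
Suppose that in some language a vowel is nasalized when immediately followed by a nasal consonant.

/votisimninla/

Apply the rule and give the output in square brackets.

[votisĩmnĩnla]

/i/ before nasal /m/ → [ĩ]
/i/ before nasal /n/ → [ĩ]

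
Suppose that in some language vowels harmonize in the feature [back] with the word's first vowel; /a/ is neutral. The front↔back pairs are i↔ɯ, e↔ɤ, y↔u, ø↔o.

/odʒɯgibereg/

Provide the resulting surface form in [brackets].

/i/ harmonizes with /o/ ([+back]) → [ɯ]
/e/ harmonizes with /o/ ([+back]) → [ɤ]
/e/ harmonizes with /o/ ([+back]) → [ɤ]

[odʒɯgɯbɤrɤg]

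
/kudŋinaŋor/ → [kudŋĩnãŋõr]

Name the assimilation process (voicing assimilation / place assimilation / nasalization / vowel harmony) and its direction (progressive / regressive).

/i/→[ĩ] /a/→[ã] /o/→[õ].
Each target copies a feature from the preceding segment, so the direction is progressive.

nasalization, progressive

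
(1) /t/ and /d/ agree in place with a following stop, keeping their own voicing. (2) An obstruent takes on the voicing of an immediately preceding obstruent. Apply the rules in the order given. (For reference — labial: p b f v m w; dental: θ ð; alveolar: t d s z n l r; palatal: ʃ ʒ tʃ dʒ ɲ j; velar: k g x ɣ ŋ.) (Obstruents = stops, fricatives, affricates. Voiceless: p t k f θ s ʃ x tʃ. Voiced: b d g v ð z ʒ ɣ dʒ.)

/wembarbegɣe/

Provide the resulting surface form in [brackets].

[wembarbegɣe]

Rule 1: no segment meets the rule's conditions; no change.
After rule 1: wembarbegɣe
Rule 2: no segment meets the rule's conditions; no change.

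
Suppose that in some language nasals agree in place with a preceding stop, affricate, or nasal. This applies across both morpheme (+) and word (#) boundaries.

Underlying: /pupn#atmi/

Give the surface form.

/n/ after /p/ (labial) → [m]
/m/ after /t/ (alveolar) → [n]

[pupm#atni]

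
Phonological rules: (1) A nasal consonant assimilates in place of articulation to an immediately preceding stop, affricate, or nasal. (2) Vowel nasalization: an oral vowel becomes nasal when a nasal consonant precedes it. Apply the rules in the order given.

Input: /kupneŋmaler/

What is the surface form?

[kupmẽŋŋãler]

Rule 1: /n/ after /p/ (labial) → [m]
Rule 1: /m/ after /ŋ/ (velar) → [ŋ]
After rule 1: kupmeŋŋaler
Rule 2: /e/ after nasal /m/ → [ẽ]
Rule 2: /a/ after nasal /ŋ/ → [ã]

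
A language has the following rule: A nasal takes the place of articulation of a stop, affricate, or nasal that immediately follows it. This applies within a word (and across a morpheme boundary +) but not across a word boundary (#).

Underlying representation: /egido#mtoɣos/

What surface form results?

/m/ before /t/ (alveolar) → [n]

[egido#ntoɣos]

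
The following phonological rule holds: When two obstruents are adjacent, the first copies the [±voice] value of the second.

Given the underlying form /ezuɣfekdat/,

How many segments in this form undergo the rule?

/ɣ/ before /f/ (voiceless) → [x]
/k/ before /d/ (voiced) → [g]
2 segments change.

2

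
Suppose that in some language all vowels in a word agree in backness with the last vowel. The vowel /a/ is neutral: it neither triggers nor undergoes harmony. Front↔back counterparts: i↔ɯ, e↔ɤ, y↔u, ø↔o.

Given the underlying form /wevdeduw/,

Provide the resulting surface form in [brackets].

[wɤvdɤduw]

/e/ harmonizes with /u/ ([+back]) → [ɤ]
/e/ harmonizes with /u/ ([+back]) → [ɤ]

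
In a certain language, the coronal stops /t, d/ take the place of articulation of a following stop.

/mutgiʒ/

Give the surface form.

/t/ before /g/ (velar) → [k]

[mukgiʒ]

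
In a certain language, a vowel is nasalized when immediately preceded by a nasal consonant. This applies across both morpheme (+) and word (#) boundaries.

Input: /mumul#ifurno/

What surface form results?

/u/ after nasal /m/ → [ũ]
/u/ after nasal /m/ → [ũ]
/o/ after nasal /n/ → [õ]

[mũmũl#ifurnõ]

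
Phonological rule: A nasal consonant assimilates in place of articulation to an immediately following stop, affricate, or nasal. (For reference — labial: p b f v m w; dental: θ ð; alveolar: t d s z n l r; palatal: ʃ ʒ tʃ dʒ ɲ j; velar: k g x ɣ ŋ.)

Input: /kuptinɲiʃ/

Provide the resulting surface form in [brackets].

[kuptiɲɲiʃ]

/n/ before /ɲ/ (palatal) → [ɲ]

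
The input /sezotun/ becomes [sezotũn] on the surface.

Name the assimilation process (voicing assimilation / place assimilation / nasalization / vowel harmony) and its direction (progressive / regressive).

/u/→[ũ].
Each target copies a feature from the following segment, so the direction is regressive.

nasalization, regressive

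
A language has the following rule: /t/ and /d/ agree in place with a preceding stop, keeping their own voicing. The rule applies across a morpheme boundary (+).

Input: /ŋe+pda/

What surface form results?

/d/ after /p/ (labial) → [b]

[ŋe+pba]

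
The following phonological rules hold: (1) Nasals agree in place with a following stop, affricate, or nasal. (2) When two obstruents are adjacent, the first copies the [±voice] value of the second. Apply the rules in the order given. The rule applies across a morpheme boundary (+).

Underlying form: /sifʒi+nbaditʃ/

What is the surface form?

[sivʒi+mbaditʃ]

Rule 1: /n/ before /b/ (labial) → [m]
After rule 1: sifʒi+mbaditʃ
Rule 2: /f/ before /ʒ/ (voiced) → [v]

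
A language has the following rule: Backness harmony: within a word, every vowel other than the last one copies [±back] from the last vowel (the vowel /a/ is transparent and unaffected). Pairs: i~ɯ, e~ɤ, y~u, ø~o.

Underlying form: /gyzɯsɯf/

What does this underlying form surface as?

[guzɯsɯf]

/y/ harmonizes with /ɯ/ ([+back]) → [u]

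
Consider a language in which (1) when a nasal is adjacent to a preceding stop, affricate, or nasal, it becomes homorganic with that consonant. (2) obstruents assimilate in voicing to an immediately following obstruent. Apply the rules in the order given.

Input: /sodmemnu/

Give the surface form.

[sodnemmu]

Rule 1: /m/ after /d/ (alveolar) → [n]
Rule 1: /n/ after /m/ (labial) → [m]
After rule 1: sodnemmu
Rule 2: no segment meets the rule's conditions; no change.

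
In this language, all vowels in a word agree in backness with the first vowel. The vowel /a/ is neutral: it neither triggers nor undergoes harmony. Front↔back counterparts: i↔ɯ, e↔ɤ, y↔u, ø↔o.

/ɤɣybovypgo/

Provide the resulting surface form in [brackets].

[ɤɣubovupgo]

/y/ harmonizes with /ɤ/ ([+back]) → [u]
/y/ harmonizes with /ɤ/ ([+back]) → [u]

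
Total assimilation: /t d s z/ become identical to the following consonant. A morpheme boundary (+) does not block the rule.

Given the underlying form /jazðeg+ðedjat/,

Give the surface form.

[jaððeg+ðejjat]

/z/ before /ð/ → [ð] (total assimilation)
/d/ before /j/ → [j] (total assimilation)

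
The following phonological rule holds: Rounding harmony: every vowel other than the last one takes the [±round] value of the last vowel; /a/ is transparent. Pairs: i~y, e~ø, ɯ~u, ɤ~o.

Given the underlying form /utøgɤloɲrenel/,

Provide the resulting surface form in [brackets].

[ɯtegɤlɤɲrenel]

/u/ harmonizes with /e/ ([-round]) → [ɯ]
/ø/ harmonizes with /e/ ([-round]) → [e]
/o/ harmonizes with /e/ ([-round]) → [ɤ]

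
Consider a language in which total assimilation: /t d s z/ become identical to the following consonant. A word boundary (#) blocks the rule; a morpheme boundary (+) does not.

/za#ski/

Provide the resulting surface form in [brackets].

/s/ before /k/ → [k] (total assimilation)

[za#kki]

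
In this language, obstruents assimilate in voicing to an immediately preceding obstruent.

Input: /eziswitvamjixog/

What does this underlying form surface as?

/v/ after /t/ (voiceless) → [f]

[eziswitfamjixog]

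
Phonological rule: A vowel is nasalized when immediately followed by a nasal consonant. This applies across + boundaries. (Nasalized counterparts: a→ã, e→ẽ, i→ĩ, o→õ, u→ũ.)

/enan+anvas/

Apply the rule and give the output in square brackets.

/e/ before nasal /n/ → [ẽ]
/a/ before nasal /n/ → [ã]
/a/ before nasal /n/ → [ã]

[ẽnãn+ãnvas]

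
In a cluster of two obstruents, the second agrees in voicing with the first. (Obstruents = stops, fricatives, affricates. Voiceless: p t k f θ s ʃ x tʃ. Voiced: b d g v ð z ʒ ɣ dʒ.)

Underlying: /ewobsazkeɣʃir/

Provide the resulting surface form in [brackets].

[ewobzazgeɣʒir]

/s/ after /b/ (voiced) → [z]
/k/ after /z/ (voiced) → [g]
/ʃ/ after /ɣ/ (voiced) → [ʒ]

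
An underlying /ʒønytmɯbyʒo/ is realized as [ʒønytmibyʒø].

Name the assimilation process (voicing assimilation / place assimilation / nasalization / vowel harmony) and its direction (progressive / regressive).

vowel harmony, progressive

/ɯ/→[i] /o/→[ø].
Vowels agree with the first vowel, so the harmony is progressive.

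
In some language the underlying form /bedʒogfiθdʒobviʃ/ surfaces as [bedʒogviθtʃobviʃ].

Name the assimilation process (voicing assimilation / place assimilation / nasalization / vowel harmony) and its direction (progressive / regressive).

/f/→[v] /dʒ/→[tʃ].
Each target copies a feature from the preceding segment, so the direction is progressive.

voicing assimilation, progressive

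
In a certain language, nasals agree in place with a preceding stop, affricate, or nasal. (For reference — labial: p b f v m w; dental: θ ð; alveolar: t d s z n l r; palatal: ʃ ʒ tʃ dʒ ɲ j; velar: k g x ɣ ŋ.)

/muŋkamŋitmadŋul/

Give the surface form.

[muŋkammitnadnul]

/ŋ/ after /m/ (labial) → [m]
/m/ after /t/ (alveolar) → [n]
/ŋ/ after /d/ (alveolar) → [n]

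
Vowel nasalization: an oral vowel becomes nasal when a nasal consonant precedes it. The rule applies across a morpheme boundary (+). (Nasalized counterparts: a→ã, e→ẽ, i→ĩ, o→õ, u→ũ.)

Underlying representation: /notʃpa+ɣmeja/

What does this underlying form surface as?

/o/ after nasal /n/ → [õ]
/e/ after nasal /m/ → [ẽ]

[nõtʃpa+ɣmẽja]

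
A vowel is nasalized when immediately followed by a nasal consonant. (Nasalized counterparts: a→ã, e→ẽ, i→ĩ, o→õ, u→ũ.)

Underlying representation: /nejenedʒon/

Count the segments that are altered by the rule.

2

/e/ before nasal /n/ → [ẽ]
/o/ before nasal /n/ → [õ]
2 segments change.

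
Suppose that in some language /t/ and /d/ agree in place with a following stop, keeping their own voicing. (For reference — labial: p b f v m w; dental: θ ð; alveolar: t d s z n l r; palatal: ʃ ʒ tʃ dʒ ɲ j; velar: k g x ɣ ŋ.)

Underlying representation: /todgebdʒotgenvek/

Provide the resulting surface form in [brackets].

[toggebdʒokgenvek]

/d/ before /g/ (velar) → [g]
/t/ before /g/ (velar) → [k]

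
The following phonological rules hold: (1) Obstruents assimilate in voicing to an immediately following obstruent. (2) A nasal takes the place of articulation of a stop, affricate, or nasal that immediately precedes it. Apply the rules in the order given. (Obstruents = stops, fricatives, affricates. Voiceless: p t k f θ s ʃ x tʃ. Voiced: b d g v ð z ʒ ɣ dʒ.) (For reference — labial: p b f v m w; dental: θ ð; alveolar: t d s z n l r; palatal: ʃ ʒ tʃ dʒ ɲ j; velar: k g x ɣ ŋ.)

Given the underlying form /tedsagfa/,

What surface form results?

[tetsakfa]

Rule 1: /d/ before /s/ (voiceless) → [t]
Rule 1: /g/ before /f/ (voiceless) → [k]
After rule 1: tetsakfa
Rule 2: no segment meets the rule's conditions; no change.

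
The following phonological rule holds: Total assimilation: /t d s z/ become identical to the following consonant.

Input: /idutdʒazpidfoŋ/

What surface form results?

[idudʒdʒappiffoŋ]

/t/ before /dʒ/ → [dʒ] (total assimilation)
/z/ before /p/ → [p] (total assimilation)
/d/ before /f/ → [f] (total assimilation)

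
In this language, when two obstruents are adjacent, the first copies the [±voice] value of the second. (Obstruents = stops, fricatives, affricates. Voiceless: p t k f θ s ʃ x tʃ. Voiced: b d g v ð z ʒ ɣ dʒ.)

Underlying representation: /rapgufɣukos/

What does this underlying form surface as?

[rabguvɣukos]

/p/ before /g/ (voiced) → [b]
/f/ before /ɣ/ (voiced) → [v]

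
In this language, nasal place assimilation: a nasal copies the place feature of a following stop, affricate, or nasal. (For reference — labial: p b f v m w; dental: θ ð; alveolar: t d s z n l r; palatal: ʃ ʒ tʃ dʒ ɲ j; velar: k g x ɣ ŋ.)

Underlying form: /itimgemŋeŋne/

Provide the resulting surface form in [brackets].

[itiŋgeŋŋenne]

/m/ before /g/ (velar) → [ŋ]
/m/ before /ŋ/ (velar) → [ŋ]
/ŋ/ before /n/ (alveolar) → [n]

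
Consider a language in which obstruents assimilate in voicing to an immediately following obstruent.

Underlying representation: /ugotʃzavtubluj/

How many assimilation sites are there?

/tʃ/ before /z/ (voiced) → [dʒ]
/v/ before /t/ (voiceless) → [f]
2 segments change.

2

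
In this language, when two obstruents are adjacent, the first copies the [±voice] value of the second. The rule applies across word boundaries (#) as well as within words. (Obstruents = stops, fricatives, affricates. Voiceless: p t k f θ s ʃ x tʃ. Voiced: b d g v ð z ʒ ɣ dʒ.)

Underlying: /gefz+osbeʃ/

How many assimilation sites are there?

/f/ before /z/ (voiced) → [v]
/s/ before /b/ (voiced) → [z]
2 segments change.

2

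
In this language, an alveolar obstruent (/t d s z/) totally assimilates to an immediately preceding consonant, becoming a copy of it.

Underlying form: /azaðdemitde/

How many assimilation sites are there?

2

/d/ after /ð/ → [ð] (total assimilation)
/d/ after /t/ → [t] (total assimilation)
2 segments change.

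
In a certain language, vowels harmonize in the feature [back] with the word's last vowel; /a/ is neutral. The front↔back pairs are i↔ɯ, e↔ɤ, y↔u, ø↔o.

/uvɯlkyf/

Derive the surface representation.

/u/ harmonizes with /y/ ([-back]) → [y]
/ɯ/ harmonizes with /y/ ([-back]) → [i]

[yvilkyf]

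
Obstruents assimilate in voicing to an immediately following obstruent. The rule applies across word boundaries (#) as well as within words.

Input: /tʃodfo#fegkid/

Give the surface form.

[tʃotfo#fekkid]

/d/ before /f/ (voiceless) → [t]
/g/ before /k/ (voiceless) → [k]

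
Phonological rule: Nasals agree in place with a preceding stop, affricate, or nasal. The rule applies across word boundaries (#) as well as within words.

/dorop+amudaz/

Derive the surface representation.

[dorop+amudaz]

no segment meets the rule's conditions; no change.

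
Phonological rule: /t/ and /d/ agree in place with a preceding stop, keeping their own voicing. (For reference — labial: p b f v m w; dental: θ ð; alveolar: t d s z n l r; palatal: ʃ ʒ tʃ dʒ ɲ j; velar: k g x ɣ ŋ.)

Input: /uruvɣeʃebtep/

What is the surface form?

/t/ after /b/ (labial) → [p]

[uruvɣeʃebpep]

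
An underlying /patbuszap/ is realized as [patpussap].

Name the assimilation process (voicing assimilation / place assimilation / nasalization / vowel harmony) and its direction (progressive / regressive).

voicing assimilation, progressive

/b/→[p] /z/→[s].
Each target copies a feature from the preceding segment, so the direction is progressive.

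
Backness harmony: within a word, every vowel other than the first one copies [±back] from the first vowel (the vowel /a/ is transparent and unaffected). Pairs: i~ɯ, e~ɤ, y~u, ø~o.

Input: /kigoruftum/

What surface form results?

[kigøryftym]

/o/ harmonizes with /i/ ([-back]) → [ø]
/u/ harmonizes with /i/ ([-back]) → [y]
/u/ harmonizes with /i/ ([-back]) → [y]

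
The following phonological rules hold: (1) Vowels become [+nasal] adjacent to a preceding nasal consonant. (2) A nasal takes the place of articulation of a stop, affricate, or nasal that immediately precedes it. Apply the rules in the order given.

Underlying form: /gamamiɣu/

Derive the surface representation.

Rule 1: /a/ after nasal /m/ → [ã]
Rule 1: /i/ after nasal /m/ → [ĩ]
After rule 1: gamãmĩɣu
Rule 2: no segment meets the rule's conditions; no change.

[gamãmĩɣu]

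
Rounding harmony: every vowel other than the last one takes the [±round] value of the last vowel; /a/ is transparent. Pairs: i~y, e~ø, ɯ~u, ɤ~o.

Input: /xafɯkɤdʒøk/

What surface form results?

/ɯ/ harmonizes with /ø/ ([+round]) → [u]
/ɤ/ harmonizes with /ø/ ([+round]) → [o]

[xafukodʒøk]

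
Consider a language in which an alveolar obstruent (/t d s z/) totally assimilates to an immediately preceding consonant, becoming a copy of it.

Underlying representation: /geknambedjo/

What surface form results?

[geknambedjo]

no segment meets the rule's conditions; no change.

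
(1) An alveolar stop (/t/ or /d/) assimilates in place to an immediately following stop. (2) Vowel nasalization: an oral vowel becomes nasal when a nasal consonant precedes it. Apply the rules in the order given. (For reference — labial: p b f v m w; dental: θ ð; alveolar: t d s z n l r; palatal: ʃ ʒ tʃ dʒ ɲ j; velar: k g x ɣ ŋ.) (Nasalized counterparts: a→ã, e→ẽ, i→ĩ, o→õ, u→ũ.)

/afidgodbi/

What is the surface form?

Rule 1: /d/ before /g/ (velar) → [g]
Rule 1: /d/ before /b/ (labial) → [b]
After rule 1: afiggobbi
Rule 2: no segment meets the rule's conditions; no change.

[afiggobbi]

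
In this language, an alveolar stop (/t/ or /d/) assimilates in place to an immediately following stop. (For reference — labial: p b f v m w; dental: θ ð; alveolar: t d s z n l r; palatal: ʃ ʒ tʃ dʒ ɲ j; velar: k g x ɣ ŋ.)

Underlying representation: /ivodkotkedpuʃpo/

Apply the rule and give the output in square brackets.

[ivogkokkebpuʃpo]

/d/ before /k/ (velar) → [g]
/t/ before /k/ (velar) → [k]
/d/ before /p/ (labial) → [b]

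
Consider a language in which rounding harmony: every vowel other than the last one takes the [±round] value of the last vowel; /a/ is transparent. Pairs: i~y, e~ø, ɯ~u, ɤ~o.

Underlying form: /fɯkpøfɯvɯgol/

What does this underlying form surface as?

[fukpøfuvugol]

/ɯ/ harmonizes with /o/ ([+round]) → [u]
/ɯ/ harmonizes with /o/ ([+round]) → [u]
/ɯ/ harmonizes with /o/ ([+round]) → [u]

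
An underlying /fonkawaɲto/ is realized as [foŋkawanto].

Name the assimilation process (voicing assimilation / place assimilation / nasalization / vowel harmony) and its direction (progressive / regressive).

/n/→[ŋ] /ɲ/→[n].
Each target copies a feature from the following segment, so the direction is regressive.

place assimilation, regressive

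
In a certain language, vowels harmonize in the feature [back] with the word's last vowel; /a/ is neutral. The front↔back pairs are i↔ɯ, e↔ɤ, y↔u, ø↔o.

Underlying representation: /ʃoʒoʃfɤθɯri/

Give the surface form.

/o/ harmonizes with /i/ ([-back]) → [ø]
/o/ harmonizes with /i/ ([-back]) → [ø]
/ɤ/ harmonizes with /i/ ([-back]) → [e]
/ɯ/ harmonizes with /i/ ([-back]) → [i]

[ʃøʒøʃfeθiri]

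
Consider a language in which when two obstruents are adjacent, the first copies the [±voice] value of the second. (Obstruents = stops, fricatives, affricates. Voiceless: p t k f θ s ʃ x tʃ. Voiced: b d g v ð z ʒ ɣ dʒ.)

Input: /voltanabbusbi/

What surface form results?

/s/ before /b/ (voiced) → [z]

[voltanabbuzbi]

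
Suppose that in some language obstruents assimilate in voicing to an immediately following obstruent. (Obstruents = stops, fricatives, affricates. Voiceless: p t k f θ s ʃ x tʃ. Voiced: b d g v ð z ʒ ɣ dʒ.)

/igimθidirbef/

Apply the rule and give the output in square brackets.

no segment meets the rule's conditions; no change.

[igimθidirbef]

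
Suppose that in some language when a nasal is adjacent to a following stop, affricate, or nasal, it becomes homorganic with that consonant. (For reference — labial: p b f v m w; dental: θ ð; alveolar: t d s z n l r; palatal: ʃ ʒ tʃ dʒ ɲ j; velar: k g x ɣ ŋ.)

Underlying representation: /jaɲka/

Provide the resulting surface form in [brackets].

/ɲ/ before /k/ (velar) → [ŋ]

[jaŋka]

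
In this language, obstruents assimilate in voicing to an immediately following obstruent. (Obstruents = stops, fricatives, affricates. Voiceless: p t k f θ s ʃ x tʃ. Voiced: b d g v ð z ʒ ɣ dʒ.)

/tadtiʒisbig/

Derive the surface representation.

[tattiʒizbig]

/d/ before /t/ (voiceless) → [t]
/s/ before /b/ (voiced) → [z]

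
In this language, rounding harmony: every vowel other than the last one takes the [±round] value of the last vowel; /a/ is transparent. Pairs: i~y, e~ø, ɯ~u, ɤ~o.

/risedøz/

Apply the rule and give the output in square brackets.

/i/ harmonizes with /ø/ ([+round]) → [y]
/e/ harmonizes with /ø/ ([+round]) → [ø]

[rysødøz]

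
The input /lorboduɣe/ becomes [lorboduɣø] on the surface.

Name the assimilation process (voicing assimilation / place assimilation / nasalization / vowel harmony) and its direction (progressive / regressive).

vowel harmony, progressive

/e/→[ø].
Vowels agree with the first vowel, so the harmony is progressive.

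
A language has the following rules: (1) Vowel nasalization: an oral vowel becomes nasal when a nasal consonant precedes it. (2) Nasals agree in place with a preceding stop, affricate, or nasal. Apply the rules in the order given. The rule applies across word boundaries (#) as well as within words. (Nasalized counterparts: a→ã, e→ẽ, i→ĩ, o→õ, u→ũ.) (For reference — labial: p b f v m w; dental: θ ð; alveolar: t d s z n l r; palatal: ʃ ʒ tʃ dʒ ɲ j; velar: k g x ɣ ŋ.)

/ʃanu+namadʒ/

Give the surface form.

Rule 1: /u/ after nasal /n/ → [ũ]
Rule 1: /a/ after nasal /n/ → [ã]
Rule 1: /a/ after nasal /m/ → [ã]
After rule 1: ʃanũ+nãmãdʒ
Rule 2: no segment meets the rule's conditions; no change.

[ʃanũ+nãmãdʒ]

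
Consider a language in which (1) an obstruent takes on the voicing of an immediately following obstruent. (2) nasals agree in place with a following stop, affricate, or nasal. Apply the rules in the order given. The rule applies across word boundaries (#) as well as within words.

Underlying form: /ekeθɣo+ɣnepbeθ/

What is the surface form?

[ekeðɣo+ɣnebbeθ]

Rule 1: /θ/ before /ɣ/ (voiced) → [ð]
Rule 1: /p/ before /b/ (voiced) → [b]
After rule 1: ekeðɣo+ɣnebbeθ
Rule 2: no segment meets the rule's conditions; no change.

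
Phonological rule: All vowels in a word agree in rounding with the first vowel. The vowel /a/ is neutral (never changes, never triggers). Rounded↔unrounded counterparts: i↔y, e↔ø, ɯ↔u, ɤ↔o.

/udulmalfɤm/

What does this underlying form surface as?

[udulmalfom]

/ɤ/ harmonizes with /u/ ([+round]) → [o]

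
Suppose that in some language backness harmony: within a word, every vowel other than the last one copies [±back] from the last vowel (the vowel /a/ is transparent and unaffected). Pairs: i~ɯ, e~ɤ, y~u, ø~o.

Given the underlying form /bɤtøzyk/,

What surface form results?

[betøzyk]

/ɤ/ harmonizes with /y/ ([-back]) → [e]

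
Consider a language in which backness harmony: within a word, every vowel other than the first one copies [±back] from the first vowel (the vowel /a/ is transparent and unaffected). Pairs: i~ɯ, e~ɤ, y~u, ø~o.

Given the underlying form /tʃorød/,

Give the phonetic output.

/ø/ harmonizes with /o/ ([+back]) → [o]

[tʃorod]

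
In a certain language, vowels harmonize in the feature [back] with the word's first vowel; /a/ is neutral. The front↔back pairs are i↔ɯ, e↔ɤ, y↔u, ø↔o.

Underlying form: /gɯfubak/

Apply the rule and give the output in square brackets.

[gɯfubak]

no segment meets the rule's conditions; no change.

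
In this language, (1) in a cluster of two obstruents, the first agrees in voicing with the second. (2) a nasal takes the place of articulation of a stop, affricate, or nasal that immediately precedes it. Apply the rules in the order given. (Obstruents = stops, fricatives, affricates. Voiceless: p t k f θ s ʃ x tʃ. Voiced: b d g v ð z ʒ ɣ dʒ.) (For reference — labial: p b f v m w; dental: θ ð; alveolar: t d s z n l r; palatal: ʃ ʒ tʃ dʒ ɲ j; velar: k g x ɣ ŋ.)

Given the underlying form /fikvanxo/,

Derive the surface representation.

Rule 1: /k/ before /v/ (voiced) → [g]
After rule 1: figvanxo
Rule 2: no segment meets the rule's conditions; no change.

[figvanxo]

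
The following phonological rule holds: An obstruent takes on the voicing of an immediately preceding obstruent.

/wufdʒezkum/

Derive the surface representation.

/dʒ/ after /f/ (voiceless) → [tʃ]
/k/ after /z/ (voiced) → [g]

[wuftʃezgum]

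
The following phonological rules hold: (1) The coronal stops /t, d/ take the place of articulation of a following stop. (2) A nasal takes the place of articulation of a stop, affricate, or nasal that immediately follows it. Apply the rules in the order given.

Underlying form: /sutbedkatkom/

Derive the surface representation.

[supbegkakkom]

Rule 1: /t/ before /b/ (labial) → [p]
Rule 1: /d/ before /k/ (velar) → [g]
Rule 1: /t/ before /k/ (velar) → [k]
After rule 1: supbegkakkom
Rule 2: no segment meets the rule's conditions; no change.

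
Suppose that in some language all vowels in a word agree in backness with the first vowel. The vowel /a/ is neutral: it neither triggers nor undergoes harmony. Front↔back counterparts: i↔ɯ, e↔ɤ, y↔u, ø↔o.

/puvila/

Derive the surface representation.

/i/ harmonizes with /u/ ([+back]) → [ɯ]

[puvɯla]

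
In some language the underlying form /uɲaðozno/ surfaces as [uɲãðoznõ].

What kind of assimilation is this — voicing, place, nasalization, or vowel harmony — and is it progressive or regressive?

/a/→[ã] /o/→[õ].
Each target copies a feature from the preceding segment, so the direction is progressive.

nasalization, progressive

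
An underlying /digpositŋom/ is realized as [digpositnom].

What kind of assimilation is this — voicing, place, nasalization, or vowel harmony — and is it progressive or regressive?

place assimilation, progressive

/ŋ/→[n].
Each target copies a feature from the preceding segment, so the direction is progressive.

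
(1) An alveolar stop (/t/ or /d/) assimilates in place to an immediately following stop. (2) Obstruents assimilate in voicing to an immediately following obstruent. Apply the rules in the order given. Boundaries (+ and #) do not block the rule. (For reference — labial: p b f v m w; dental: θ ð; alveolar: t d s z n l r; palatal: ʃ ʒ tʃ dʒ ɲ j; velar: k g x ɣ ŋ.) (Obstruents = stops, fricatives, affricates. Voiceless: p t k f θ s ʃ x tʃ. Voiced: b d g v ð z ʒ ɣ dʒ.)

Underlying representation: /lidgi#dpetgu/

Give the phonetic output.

Rule 1: /d/ before /g/ (velar) → [g]
Rule 1: /d/ before /p/ (labial) → [b]
Rule 1: /t/ before /g/ (velar) → [k]
After rule 1: liggi#bpekgu
Rule 2: /b/ before /p/ (voiceless) → [p]
Rule 2: /k/ before /g/ (voiced) → [g]

[liggi#ppeggu]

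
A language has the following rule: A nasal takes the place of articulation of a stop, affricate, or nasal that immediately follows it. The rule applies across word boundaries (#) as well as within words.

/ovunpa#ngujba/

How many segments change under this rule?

2

/n/ before /p/ (labial) → [m]
/n/ before /g/ (velar) → [ŋ]
2 segments change.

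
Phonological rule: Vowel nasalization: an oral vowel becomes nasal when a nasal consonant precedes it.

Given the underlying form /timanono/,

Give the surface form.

[timãnõnõ]

/a/ after nasal /m/ → [ã]
/o/ after nasal /n/ → [õ]
/o/ after nasal /n/ → [õ]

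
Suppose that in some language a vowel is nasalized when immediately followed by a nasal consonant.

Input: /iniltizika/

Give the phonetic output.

/i/ before nasal /n/ → [ĩ]

[ĩniltizika]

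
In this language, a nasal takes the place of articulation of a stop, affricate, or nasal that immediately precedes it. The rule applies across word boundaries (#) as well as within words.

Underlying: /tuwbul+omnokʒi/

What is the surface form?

[tuwbul+ommokʒi]

/n/ after /m/ (labial) → [m]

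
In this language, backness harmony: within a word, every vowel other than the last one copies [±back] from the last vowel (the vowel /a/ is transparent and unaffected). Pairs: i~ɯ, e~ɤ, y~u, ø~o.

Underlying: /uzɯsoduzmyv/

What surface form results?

[yzisødyzmyv]

/u/ harmonizes with /y/ ([-back]) → [y]
/ɯ/ harmonizes with /y/ ([-back]) → [i]
/o/ harmonizes with /y/ ([-back]) → [ø]
/u/ harmonizes with /y/ ([-back]) → [y]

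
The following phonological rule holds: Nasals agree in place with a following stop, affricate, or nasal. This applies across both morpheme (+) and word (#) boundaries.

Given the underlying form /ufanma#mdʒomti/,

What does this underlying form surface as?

/n/ before /m/ (labial) → [m]
/m/ before /dʒ/ (palatal) → [ɲ]
/m/ before /t/ (alveolar) → [n]

[ufamma#ɲdʒonti]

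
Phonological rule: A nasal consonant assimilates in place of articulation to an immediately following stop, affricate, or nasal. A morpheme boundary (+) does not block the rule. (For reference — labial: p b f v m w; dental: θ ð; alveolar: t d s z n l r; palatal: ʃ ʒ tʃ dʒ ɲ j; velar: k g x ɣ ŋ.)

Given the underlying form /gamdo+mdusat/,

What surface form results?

/m/ before /d/ (alveolar) → [n]
/m/ before /d/ (alveolar) → [n]

[gando+ndusat]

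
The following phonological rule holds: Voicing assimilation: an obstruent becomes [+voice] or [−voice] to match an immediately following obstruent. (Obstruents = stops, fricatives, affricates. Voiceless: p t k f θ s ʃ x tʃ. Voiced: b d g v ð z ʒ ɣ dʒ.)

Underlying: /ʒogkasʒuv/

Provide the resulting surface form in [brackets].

/g/ before /k/ (voiceless) → [k]
/s/ before /ʒ/ (voiced) → [z]

[ʒokkazʒuv]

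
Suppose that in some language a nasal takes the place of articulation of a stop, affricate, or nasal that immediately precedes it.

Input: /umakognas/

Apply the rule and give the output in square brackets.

/n/ after /g/ (velar) → [ŋ]

[umakogŋas]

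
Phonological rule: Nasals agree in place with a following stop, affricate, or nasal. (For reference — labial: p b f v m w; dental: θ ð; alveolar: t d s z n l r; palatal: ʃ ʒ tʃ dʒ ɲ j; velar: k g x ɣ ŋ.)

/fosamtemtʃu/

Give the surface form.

[fosanteɲtʃu]

/m/ before /t/ (alveolar) → [n]
/m/ before /tʃ/ (palatal) → [ɲ]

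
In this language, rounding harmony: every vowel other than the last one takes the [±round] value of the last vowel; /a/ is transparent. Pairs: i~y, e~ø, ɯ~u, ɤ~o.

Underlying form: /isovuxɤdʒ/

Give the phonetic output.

/o/ harmonizes with /ɤ/ ([-round]) → [ɤ]
/u/ harmonizes with /ɤ/ ([-round]) → [ɯ]

[isɤvɯxɤdʒ]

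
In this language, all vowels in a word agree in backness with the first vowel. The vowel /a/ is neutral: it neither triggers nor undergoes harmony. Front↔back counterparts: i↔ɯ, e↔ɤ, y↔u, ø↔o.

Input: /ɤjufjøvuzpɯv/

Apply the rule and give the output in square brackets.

[ɤjufjovuzpɯv]

/ø/ harmonizes with /ɤ/ ([+back]) → [o]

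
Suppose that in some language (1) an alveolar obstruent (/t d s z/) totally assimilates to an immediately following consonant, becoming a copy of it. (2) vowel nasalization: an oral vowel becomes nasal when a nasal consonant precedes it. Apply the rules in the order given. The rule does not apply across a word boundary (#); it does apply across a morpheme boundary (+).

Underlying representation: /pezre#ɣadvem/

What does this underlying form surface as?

[perre#ɣavvem]

Rule 1: /z/ before /r/ → [r] (total assimilation)
Rule 1: /d/ before /v/ → [v] (total assimilation)
After rule 1: perre#ɣavvem
Rule 2: no segment meets the rule's conditions; no change.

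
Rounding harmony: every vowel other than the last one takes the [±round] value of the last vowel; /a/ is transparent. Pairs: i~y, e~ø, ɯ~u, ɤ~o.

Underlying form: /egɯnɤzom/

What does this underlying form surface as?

[øgunozom]

/e/ harmonizes with /o/ ([+round]) → [ø]
/ɯ/ harmonizes with /o/ ([+round]) → [u]
/ɤ/ harmonizes with /o/ ([+round]) → [o]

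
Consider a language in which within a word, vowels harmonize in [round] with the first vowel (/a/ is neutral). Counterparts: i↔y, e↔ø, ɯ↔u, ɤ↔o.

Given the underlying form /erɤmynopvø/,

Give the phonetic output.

/y/ harmonizes with /e/ ([-round]) → [i]
/o/ harmonizes with /e/ ([-round]) → [ɤ]
/ø/ harmonizes with /e/ ([-round]) → [e]

[erɤminɤpve]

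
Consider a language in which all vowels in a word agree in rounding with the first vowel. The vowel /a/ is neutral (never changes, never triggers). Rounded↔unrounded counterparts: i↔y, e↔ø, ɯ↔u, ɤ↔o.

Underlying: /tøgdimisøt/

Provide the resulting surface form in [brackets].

/i/ harmonizes with /ø/ ([+round]) → [y]
/i/ harmonizes with /ø/ ([+round]) → [y]

[tøgdymysøt]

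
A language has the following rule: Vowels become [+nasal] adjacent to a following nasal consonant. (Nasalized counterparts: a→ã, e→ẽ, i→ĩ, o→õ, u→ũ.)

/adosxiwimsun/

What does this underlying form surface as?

/i/ before nasal /m/ → [ĩ]
/u/ before nasal /n/ → [ũ]

[adosxiwĩmsũn]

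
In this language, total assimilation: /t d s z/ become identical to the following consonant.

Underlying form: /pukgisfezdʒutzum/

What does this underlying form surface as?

[pukgiffedʒdʒuzzum]

/s/ before /f/ → [f] (total assimilation)
/z/ before /dʒ/ → [dʒ] (total assimilation)
/t/ before /z/ → [z] (total assimilation)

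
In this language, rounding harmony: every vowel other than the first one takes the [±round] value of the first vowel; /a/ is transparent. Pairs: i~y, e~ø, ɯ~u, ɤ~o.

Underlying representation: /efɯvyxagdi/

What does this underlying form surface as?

[efɯvixagdi]

/y/ harmonizes with /e/ ([-round]) → [i]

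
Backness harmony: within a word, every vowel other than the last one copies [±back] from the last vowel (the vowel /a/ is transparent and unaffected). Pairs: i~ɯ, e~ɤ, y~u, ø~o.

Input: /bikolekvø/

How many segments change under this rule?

/o/ harmonizes with /ø/ ([-back]) → [ø]
1 segment changes.

1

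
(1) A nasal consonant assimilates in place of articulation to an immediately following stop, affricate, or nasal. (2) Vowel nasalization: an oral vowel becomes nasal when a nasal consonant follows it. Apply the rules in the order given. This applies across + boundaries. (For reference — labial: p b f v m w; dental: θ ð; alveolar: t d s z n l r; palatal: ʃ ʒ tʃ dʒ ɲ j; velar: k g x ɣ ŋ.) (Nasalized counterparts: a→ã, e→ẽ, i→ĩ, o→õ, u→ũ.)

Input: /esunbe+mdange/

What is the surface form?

Rule 1: /n/ before /b/ (labial) → [m]
Rule 1: /m/ before /d/ (alveolar) → [n]
Rule 1: /n/ before /g/ (velar) → [ŋ]
After rule 1: esumbe+ndaŋge
Rule 2: /u/ before nasal /m/ → [ũ]
Rule 2: /e/ before nasal /n/ → [ẽ]
Rule 2: /a/ before nasal /ŋ/ → [ã]

[esũmbẽ+ndãŋge]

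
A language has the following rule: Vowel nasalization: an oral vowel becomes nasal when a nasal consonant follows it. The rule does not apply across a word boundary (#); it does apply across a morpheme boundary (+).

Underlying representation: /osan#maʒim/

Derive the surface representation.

[osãn#maʒĩm]

/a/ before nasal /n/ → [ã]
/i/ before nasal /m/ → [ĩ]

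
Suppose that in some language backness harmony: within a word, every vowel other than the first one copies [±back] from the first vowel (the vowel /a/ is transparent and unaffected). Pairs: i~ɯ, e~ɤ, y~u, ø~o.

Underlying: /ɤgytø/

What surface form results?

[ɤguto]

/y/ harmonizes with /ɤ/ ([+back]) → [u]
/ø/ harmonizes with /ɤ/ ([+back]) → [o]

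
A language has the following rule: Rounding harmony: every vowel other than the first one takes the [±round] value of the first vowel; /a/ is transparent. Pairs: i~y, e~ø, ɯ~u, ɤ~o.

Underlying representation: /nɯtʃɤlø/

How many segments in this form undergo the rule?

1

/ø/ harmonizes with /ɯ/ ([-round]) → [e]
1 segment changes.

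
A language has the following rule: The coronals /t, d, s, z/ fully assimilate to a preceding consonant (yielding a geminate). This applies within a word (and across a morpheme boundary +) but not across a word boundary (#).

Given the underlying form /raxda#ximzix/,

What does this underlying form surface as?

[raxxa#ximmix]

/d/ after /x/ → [x] (total assimilation)
/z/ after /m/ → [m] (total assimilation)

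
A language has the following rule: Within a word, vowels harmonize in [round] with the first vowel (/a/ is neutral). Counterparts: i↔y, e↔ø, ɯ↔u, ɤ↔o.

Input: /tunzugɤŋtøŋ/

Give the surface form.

/ɤ/ harmonizes with /u/ ([+round]) → [o]

[tunzugoŋtøŋ]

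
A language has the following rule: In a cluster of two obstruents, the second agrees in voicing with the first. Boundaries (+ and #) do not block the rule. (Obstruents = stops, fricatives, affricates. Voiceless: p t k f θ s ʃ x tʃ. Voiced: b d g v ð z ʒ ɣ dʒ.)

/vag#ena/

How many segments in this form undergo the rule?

0

No segment meets the rule's conditions.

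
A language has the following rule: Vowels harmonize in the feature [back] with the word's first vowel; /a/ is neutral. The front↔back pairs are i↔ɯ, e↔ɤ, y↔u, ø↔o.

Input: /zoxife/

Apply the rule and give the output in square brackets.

/i/ harmonizes with /o/ ([+back]) → [ɯ]
/e/ harmonizes with /o/ ([+back]) → [ɤ]

[zoxɯfɤ]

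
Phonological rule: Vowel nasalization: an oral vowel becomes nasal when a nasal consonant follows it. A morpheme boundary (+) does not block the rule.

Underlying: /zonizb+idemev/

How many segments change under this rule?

2

/o/ before nasal /n/ → [õ]
/e/ before nasal /m/ → [ẽ]
2 segments change.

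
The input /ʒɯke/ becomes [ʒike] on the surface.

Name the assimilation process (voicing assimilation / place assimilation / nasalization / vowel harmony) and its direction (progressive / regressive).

vowel harmony, regressive

/ɯ/→[i].
Vowels agree with the last vowel, so the harmony is regressive.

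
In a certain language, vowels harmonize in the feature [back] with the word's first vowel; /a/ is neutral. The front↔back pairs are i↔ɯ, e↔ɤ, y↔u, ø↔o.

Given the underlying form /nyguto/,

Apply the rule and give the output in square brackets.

[nygytø]

/u/ harmonizes with /y/ ([-back]) → [y]
/o/ harmonizes with /y/ ([-back]) → [ø]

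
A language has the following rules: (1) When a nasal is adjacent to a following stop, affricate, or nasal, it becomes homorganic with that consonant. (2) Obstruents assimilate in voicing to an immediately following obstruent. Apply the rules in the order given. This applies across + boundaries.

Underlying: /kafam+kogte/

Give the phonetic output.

Rule 1: /m/ before /k/ (velar) → [ŋ]
After rule 1: kafaŋ+kogte
Rule 2: /g/ before /t/ (voiceless) → [k]

[kafaŋ+kokte]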